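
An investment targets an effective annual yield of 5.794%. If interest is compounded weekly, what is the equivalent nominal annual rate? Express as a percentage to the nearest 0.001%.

5.635%

(1 + r/52)^52 − 1 = 0.05794, so 1 + r/52 = 1.05794^(1/52).
r/52 = 0.001084, so r = 0.056354 = 5.635%.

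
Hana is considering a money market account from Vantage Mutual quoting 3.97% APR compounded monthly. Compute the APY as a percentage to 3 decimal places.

4.043%

EAR = (1 + 0.0397/12)^12 − 1.
= (1 + 0.003308)^12 − 1 = 1.040430 − 1 = 4.043%.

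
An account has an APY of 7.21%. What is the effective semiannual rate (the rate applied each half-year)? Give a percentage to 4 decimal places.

The per-half-year rate i satisfies (1 + i)^2 = 1 + 0.0721.
i = 1.0721^(1/2) − 1 = 0.0354226 = 3.5423%.

3.5423%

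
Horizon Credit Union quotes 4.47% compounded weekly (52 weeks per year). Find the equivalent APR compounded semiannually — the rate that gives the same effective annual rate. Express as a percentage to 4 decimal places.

EAR = (1 + 0.0447/52)^52 − 1 = 0.045694.
Solve (1 + r/2)^2 = 1.045694: r/2 = 1.045694^(1/2) − 1 = 0.022592, so r = 0.045184 = 4.5184%.

4.5184%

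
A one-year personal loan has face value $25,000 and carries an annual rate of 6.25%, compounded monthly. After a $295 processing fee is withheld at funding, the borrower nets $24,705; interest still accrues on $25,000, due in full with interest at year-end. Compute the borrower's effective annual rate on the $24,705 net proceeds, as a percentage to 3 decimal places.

7.703%

Amount owed after one year: 25,000 × (1 + 0.0625/12)^12 = 25,000 × 1.064322 = $26,608.05.
Effective rate on net proceeds: 26,608.05 / 24,705 − 1 = 0.077031 = 7.703%.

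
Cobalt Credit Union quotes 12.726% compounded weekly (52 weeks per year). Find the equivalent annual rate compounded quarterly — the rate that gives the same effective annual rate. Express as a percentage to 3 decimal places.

EAR = (1 + 0.12726/52)^52 − 1 = 0.135536.
Solve (1 + r/4)^4 = 1.135536: r/4 = 1.135536^(1/4) − 1 = 0.032286, so r = 0.129146 = 12.915%.

12.915%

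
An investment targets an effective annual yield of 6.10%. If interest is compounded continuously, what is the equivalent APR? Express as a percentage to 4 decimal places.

Continuous: nominal r satisfies e^r − 1 = 0.0610.
r = ln(1 + 0.0610) = ln(1.0610) = 0.059212 = 5.9212%.

5.9212%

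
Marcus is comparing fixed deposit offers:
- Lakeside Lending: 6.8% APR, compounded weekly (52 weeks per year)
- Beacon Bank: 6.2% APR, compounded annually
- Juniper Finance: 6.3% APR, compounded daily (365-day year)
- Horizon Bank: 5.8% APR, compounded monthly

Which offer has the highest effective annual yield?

Lakeside Lending

Lakeside Lending: (1 + 0.068/52)^52 − 1 = 7.032%
Beacon Bank: compounded annually, EAR = 6.200%
Juniper Finance: (1 + 0.063/365)^365 − 1 = 6.502%
Horizon Bank: (1 + 0.058/12)^12 − 1 = 5.957%
The highest effective annual rate is Lakeside Lending at 7.032%.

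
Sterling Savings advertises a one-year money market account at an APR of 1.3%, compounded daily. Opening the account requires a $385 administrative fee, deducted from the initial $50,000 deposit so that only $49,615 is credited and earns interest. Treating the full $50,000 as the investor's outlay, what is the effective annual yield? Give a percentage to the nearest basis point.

Value after one year: 49,615 × (1 + 0.013/365)^365 = 49,615 × 1.013085 = $50,264.19.
Effective yield on the $50,000 outlay: 50,264.19 / 50,000 − 1 = 0.005284 = 0.53%.

0.53%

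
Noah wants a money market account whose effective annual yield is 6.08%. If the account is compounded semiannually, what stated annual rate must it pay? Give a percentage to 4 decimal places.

(1 + r/2)^2 − 1 = 0.0608, so 1 + r/2 = 1.0608^(1/2).
r/2 = 0.029951, so r = 0.059903 = 5.9903%.

5.9903%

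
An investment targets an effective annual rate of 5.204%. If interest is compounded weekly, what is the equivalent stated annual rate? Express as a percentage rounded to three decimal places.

(1 + r/52)^52 − 1 = 0.05204, so 1 + r/52 = 1.05204^(1/52).
r/52 = 0.000976, so r = 0.050756 = 5.076%.

5.076%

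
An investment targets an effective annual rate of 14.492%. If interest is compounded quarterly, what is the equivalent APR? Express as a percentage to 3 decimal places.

(1 + r/4)^4 − 1 = 0.14492, so 1 + r/4 = 1.14492^(1/4).
r/4 = 0.034413, so r = 0.137650 = 13.765%.

13.765%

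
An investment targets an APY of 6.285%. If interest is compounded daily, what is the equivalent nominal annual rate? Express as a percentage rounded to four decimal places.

6.0959%

(1 + r/365)^365 − 1 = 0.06285, so 1 + r/365 = 1.06285^(1/365).
r/365 = 0.000167, so r = 0.060959 = 6.0959%.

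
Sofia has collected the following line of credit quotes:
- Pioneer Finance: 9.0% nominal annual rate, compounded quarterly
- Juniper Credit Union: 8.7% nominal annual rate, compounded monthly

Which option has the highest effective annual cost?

Pioneer Finance

Pioneer Finance: (1 + 0.090/4)^4 − 1 = 9.308%
Juniper Credit Union: (1 + 0.087/12)^12 − 1 = 9.055%
The highest effective annual rate is Pioneer Finance at 9.308%.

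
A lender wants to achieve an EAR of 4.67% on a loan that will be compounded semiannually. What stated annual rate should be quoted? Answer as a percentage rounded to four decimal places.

(1 + r/2)^2 − 1 = 0.0467, so 1 + r/2 = 1.0467^(1/2).
r/2 = 0.023084, so r = 0.046167 = 4.6167%.

4.6167%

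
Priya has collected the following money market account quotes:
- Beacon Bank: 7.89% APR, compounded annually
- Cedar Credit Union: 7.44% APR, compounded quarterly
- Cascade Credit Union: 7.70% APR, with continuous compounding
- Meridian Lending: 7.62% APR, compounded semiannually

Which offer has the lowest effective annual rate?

Beacon Bank: compounded annually, EAR = 7.890%
Cedar Credit Union: (1 + 0.0744/4)^4 − 1 = 7.650%
Cascade Credit Union: e^0.0770 − 1 = 8.004%
Meridian Lending: (1 + 0.0762/2)^2 − 1 = 7.765%
The lowest effective annual rate is Cedar Credit Union at 7.650%.

Cedar Credit Union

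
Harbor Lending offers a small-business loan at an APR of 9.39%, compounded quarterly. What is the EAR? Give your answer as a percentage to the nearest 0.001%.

EAR = (1 + 0.0939/4)^4 − 1.
= 1.097259 − 1 = 9.726%.

9.726%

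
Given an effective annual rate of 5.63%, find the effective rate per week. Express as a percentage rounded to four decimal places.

0.1054%

The per-week rate i satisfies (1 + i)^52 = 1 + 0.0563.
i = 1.0563^(1/52) − 1 = 0.0010539 = 0.1054%.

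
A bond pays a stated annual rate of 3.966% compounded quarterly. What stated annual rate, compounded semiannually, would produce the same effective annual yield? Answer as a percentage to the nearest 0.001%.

EAR = (1 + 0.03966/4)^4 − 1 = 0.040254.
Solve (1 + r/2)^2 = 1.040254: r/2 = 1.040254^(1/2) − 1 = 0.019928, so r = 0.039857 = 3.986%.

3.986%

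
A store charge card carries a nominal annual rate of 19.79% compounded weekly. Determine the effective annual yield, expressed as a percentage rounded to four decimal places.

EAR = (1 + 0.1979/52)^52 − 1.
= 1.218383 − 1 = 21.8383%.

21.8383%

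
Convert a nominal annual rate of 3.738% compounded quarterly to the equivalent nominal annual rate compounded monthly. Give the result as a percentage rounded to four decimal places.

EAR = (1 + 0.03738/4)^4 − 1 = 0.037907.
Solve (1 + r/12)^12 = 1.037907: r/12 = 1.037907^(1/12) − 1 = 0.003105, so r = 0.037264 = 3.7264%.

3.7264%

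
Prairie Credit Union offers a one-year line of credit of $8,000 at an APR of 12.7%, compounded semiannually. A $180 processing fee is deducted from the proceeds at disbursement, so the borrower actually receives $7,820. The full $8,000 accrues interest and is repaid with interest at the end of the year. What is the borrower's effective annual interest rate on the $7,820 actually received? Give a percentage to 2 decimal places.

15.71%

Amount owed after one year: 8,000 × (1 + 0.127/2)^2 = 8,000 × 1.131032 = $9,048.26.
Effective rate on net proceeds: 9,048.26 / 7,820 − 1 = 0.157066 = 15.71%.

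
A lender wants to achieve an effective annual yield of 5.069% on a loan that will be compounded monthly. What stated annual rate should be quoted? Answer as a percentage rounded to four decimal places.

4.9549%

(1 + r/12)^12 − 1 = 0.05069, so 1 + r/12 = 1.05069^(1/12).
r/12 = 0.004129, so r = 0.049549 = 4.9549%.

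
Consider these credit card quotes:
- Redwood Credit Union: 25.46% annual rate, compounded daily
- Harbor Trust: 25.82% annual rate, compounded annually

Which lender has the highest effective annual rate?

Redwood Credit Union

Redwood Credit Union: (1 + 0.2546/365)^365 − 1 = 28.983%
Harbor Trust: compounded annually, EAR = 25.820%
The highest effective annual rate is Redwood Credit Union at 28.983%.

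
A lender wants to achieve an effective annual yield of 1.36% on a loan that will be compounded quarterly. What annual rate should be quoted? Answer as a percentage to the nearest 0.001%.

1.353%

(1 + r/4)^4 − 1 = 0.0136, so 1 + r/4 = 1.0136^(1/4).
r/4 = 0.003383, so r = 0.013531 = 1.353%.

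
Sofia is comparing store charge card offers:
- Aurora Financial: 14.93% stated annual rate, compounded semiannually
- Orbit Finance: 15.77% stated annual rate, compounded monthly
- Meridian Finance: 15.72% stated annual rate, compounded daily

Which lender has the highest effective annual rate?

Meridian Finance

Aurora Financial: (1 + 0.1493/2)^2 − 1 = 15.487%
Orbit Finance: (1 + 0.1577/12)^12 − 1 = 16.961%
Meridian Finance: (1 + 0.1572/365)^365 − 1 = 17.019%
The highest effective annual rate is Meridian Finance at 17.019%.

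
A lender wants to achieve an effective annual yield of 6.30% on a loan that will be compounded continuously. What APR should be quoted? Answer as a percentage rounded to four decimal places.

Continuous: nominal r satisfies e^r − 1 = 0.0630.
r = ln(1 + 0.0630) = ln(1.0630) = 0.061095 = 6.1095%.

6.1095%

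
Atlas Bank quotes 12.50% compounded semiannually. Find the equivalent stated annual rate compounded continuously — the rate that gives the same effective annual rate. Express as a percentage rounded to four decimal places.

12.1249%

EAR = (1 + 0.1250/2)^2 − 1 = 0.128906.
Equivalent continuous rate: r = ln(1 + 0.128906) = 0.121249 = 12.1249%.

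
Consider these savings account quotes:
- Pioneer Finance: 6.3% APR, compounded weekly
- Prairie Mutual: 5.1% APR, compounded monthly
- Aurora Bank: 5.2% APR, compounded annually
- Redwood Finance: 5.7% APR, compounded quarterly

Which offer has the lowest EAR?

Aurora Bank

Pioneer Finance: (1 + 0.063/52)^52 − 1 = 6.499%
Prairie Mutual: (1 + 0.051/12)^12 − 1 = 5.221%
Aurora Bank: compounded annually, EAR = 5.200%
Redwood Finance: (1 + 0.057/4)^4 − 1 = 5.823%
The lowest effective annual rate is Aurora Bank at 5.200%.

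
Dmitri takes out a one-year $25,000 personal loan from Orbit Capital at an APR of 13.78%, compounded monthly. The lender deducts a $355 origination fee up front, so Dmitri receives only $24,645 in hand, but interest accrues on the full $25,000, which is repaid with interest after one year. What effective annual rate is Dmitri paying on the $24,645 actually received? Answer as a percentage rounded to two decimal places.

16.34%

Amount owed after one year: 25,000 × (1 + 0.1378/12)^12 = 25,000 × 1.146845 = $28,671.13.
Effective rate on net proceeds: 28,671.13 / 24,645 − 1 = 0.163365 = 16.34%.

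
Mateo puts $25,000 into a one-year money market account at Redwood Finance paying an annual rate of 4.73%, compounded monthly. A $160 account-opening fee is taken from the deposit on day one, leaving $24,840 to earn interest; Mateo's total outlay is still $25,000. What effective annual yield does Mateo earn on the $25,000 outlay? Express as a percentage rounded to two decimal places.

Value after one year: 24,840 × (1 + 0.0473/12)^12 = 24,840 × 1.048339 = $26,040.74.
Effective yield on the $25,000 outlay: 26,040.74 / 25,000 − 1 = 0.041630 = 4.16%.

4.16%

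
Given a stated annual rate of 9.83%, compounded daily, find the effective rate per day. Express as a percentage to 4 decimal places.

0.0269%

With a nominal annual rate compounded daily, the periodic rate is the nominal rate divided by 365.
i = 0.0983 / 365 = 0.0002693 = 0.0269%.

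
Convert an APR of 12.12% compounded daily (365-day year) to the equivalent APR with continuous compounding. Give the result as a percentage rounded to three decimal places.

12.118%

EAR = (1 + 0.1212/365)^365 − 1 = 0.128828.
Equivalent continuous rate: r = ln(1 + 0.128828) = 0.121180 = 12.118%.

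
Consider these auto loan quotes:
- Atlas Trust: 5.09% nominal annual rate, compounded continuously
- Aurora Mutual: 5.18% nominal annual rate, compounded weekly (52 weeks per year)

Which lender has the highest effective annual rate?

Atlas Trust: e^0.0509 − 1 = 5.222%
Aurora Mutual: (1 + 0.0518/52)^52 − 1 = 5.314%
The highest effective annual rate is Aurora Mutual at 5.314%.

Aurora Mutual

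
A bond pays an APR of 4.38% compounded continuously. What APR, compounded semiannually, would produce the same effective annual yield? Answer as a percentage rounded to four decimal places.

4.4283%

EAR under continuous compounding: e^0.0438 − 1 = 0.044773.
Solve (1 + r/2)^2 = 1.044773: r/2 = 1.044773^(1/2) − 1 = 0.022142, so r = 0.044283 = 4.4283%.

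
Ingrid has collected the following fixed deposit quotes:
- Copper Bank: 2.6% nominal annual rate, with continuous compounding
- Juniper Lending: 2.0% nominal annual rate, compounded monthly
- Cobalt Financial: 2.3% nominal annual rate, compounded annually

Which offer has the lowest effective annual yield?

Juniper Lending

Copper Bank: e^0.026 − 1 = 2.634%
Juniper Lending: (1 + 0.020/12)^12 − 1 = 2.018%
Cobalt Financial: compounded annually, EAR = 2.300%
The lowest effective annual rate is Juniper Lending at 2.018%.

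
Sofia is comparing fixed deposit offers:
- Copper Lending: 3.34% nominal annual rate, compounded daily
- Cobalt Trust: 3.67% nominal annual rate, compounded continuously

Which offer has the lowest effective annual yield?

Copper Lending

Copper Lending: (1 + 0.0334/365)^365 − 1 = 3.396%
Cobalt Trust: e^0.0367 − 1 = 3.738%
The lowest effective annual rate is Copper Lending at 3.396%.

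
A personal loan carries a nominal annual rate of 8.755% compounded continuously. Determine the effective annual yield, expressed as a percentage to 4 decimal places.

With continuous compounding, EAR = e^0.08755 − 1.
e^0.08755 = 1.091497, so EAR = 0.091497 = 9.1497%.

9.1497%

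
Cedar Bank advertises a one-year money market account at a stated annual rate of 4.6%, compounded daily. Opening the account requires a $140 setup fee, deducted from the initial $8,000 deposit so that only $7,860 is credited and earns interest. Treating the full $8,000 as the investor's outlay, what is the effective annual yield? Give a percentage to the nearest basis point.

Value after one year: 7,860 × (1 + 0.046/365)^365 = 7,860 × 1.047071 = $8,229.98.
Effective yield on the $8,000 outlay: 8,229.98 / 8,000 − 1 = 0.028748 = 2.87%.

2.87%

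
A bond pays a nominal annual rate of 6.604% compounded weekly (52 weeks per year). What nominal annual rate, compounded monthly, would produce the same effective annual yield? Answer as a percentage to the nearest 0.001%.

EAR = (1 + 0.06604/52)^52 − 1 = 0.068225.
Solve (1 + r/12)^12 = 1.068225: r/12 = 1.068225^(1/12) − 1 = 0.005515, so r = 0.066180 = 6.618%.

6.618%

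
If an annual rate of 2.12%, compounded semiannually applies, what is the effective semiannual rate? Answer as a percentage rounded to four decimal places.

1.0600%

With a nominal annual rate compounded semiannually, the periodic rate is the nominal rate divided by 2.
i = 0.0212 / 2 = 0.0106000 = 1.0600%.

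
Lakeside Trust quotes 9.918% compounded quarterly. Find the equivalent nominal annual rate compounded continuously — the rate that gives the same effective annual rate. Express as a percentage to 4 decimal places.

9.7970%

EAR = (1 + 0.09918/4)^4 − 1 = 0.102930.
Equivalent continuous rate: r = ln(1 + 0.102930) = 0.097970 = 9.7970%.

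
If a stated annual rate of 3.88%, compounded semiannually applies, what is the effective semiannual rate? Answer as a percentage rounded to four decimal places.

With a nominal annual rate compounded semiannually, the periodic rate is the nominal rate divided by 2.
i = 0.0388 / 2 = 0.0194000 = 1.9400%.

1.9400%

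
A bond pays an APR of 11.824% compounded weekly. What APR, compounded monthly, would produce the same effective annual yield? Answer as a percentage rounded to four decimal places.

11.8689%

EAR = (1 + 0.11824/52)^52 − 1 = 0.125363.
Solve (1 + r/12)^12 = 1.125363: r/12 = 1.125363^(1/12) − 1 = 0.009891, so r = 0.118689 = 11.8689%.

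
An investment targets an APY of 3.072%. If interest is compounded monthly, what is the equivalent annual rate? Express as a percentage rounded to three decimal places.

(1 + r/12)^12 − 1 = 0.03072, so 1 + r/12 = 1.03072^(1/12).
r/12 = 0.002525, so r = 0.030296 = 3.030%.

3.030%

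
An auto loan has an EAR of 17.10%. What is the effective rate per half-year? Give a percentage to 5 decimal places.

The per-half-year rate i satisfies (1 + i)^2 = 1 + 0.1710.
i = 1.1710^(1/2) − 1 = 0.0821275 = 8.21275%.

8.21275%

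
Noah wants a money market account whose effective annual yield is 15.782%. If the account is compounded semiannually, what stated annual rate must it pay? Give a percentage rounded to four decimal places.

(1 + r/2)^2 − 1 = 0.15782, so 1 + r/2 = 1.15782^(1/2).
r/2 = 0.076020, so r = 0.152041 = 15.2041%.

15.2041%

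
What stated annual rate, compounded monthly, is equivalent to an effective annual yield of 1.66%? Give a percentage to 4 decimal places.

(1 + r/12)^12 − 1 = 0.0166, so 1 + r/12 = 1.0166^(1/12).
r/12 = 0.001373, so r = 0.016475 = 1.6475%.

1.6475%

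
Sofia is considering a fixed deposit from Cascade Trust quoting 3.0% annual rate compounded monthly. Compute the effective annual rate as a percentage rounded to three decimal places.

EAR = (1 + 0.030/12)^12 − 1.
= 1.030416 − 1 = 3.042%.

3.042%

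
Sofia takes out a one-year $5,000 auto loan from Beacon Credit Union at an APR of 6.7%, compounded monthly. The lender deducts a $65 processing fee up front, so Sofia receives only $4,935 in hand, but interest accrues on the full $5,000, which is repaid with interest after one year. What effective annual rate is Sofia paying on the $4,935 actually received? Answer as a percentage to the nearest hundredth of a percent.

8.32%

Amount owed after one year: 5,000 × (1 + 0.067/12)^12 = 5,000 × 1.069096 = $5,345.48.
Effective rate on net proceeds: 5,345.48 / 4,935 − 1 = 0.083178 = 8.32%.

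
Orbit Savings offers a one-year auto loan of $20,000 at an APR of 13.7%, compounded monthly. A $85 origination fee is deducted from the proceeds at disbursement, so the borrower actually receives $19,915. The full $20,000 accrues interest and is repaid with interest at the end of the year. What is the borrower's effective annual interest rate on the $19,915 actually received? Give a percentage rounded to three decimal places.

Amount owed after one year: 20,000 × (1 + 0.137/12)^12 = 20,000 × 1.145938 = $22,918.77.
Effective rate on net proceeds: 22,918.77 / 19,915 − 1 = 0.150829 = 15.083%.

15.083%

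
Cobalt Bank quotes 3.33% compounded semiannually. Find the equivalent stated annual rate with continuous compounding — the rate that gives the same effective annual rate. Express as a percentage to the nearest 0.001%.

3.303%

EAR = (1 + 0.0333/2)^2 − 1 = 0.033577.
Equivalent continuous rate: r = ln(1 + 0.033577) = 0.033026 = 3.303%.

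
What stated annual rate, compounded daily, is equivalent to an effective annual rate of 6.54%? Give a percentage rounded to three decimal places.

6.336%

(1 + r/365)^365 − 1 = 0.0654, so 1 + r/365 = 1.0654^(1/365).
r/365 = 0.000174, so r = 0.063356 = 6.336%.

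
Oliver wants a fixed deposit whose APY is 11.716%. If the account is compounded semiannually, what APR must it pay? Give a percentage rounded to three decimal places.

(1 + r/2)^2 − 1 = 0.11716, so 1 + r/2 = 1.11716^(1/2).
r/2 = 0.056958, so r = 0.113916 = 11.392%.

11.392%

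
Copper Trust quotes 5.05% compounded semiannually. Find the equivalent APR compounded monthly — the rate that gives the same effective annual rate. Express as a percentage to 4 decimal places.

EAR = (1 + 0.0505/2)^2 − 1 = 0.051138.
Solve (1 + r/12)^12 = 1.051138: r/12 = 1.051138^(1/12) − 1 = 0.004165, so r = 0.049977 = 4.9977%.

4.9977%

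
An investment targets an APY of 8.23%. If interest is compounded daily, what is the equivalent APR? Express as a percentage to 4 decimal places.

(1 + r/365)^365 − 1 = 0.0823, so 1 + r/365 = 1.0823^(1/365).
r/365 = 0.000217, so r = 0.079097 = 7.9097%.

7.9097%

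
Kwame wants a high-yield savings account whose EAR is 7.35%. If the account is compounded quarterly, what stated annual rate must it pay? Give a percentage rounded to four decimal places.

7.1557%

(1 + r/4)^4 − 1 = 0.0735, so 1 + r/4 = 1.0735^(1/4).
r/4 = 0.017889, so r = 0.071557 = 7.1557%.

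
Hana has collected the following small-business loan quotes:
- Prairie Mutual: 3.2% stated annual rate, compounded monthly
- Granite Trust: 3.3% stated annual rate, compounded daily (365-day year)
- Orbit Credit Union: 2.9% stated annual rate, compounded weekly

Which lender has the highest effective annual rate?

Granite Trust

Prairie Mutual: (1 + 0.032/12)^12 − 1 = 3.247%
Granite Trust: (1 + 0.033/365)^365 − 1 = 3.355%
Orbit Credit Union: (1 + 0.029/52)^52 − 1 = 2.942%
The highest effective annual rate is Granite Trust at 3.355%.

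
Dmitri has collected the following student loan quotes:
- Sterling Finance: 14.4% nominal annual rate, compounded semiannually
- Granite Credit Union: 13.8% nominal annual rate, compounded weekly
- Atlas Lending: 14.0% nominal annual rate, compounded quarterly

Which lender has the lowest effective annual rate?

Sterling Finance: (1 + 0.144/2)^2 − 1 = 14.918%
Granite Credit Union: (1 + 0.138/52)^52 − 1 = 14.777%
Atlas Lending: (1 + 0.140/4)^4 − 1 = 14.752%
The lowest effective annual rate is Atlas Lending at 14.752%.

Atlas Lending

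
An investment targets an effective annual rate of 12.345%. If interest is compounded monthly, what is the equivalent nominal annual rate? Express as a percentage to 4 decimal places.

11.6971%

(1 + r/12)^12 − 1 = 0.12345, so 1 + r/12 = 1.12345^(1/12).
r/12 = 0.009748, so r = 0.116971 = 11.6971%.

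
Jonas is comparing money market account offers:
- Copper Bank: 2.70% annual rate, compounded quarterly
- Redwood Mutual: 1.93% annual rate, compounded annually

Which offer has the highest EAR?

Copper Bank

Copper Bank: (1 + 0.0270/4)^4 − 1 = 2.727%
Redwood Mutual: compounded annually, EAR = 1.930%
The highest effective annual rate is Copper Bank at 2.727%.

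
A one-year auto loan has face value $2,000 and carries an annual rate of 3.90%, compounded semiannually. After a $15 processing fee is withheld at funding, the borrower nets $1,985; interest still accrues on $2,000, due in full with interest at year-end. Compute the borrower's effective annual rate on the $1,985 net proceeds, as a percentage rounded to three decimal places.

4.723%

Amount owed after one year: 2,000 × (1 + 0.0390/2)^2 = 2,000 × 1.039380 = $2,078.76.
Effective rate on net proceeds: 2,078.76 / 1,985 − 1 = 0.047235 = 4.723%.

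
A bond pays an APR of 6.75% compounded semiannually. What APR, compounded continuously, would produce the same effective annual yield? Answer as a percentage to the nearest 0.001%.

6.639%

EAR = (1 + 0.0675/2)^2 − 1 = 0.068639.
Equivalent continuous rate: r = ln(1 + 0.068639) = 0.066386 = 6.639%.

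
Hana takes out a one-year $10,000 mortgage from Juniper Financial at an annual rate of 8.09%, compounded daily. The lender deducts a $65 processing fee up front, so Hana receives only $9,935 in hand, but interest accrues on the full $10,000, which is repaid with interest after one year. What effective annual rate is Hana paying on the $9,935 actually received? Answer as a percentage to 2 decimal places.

9.13%

Amount owed after one year: 10,000 × (1 + 0.0809/365)^365 = 10,000 × 1.084253 = $10,842.53.
Effective rate on net proceeds: 10,842.53 / 9,935 − 1 = 0.091346 = 9.13%.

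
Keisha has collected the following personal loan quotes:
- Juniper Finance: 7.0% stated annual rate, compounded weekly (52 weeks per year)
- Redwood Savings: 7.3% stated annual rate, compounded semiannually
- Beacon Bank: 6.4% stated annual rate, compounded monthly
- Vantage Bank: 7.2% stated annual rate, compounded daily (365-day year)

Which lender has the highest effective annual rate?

Juniper Finance: (1 + 0.070/52)^52 − 1 = 7.246%
Redwood Savings: (1 + 0.073/2)^2 − 1 = 7.433%
Beacon Bank: (1 + 0.064/12)^12 − 1 = 6.591%
Vantage Bank: (1 + 0.072/365)^365 − 1 = 7.465%
The highest effective annual rate is Vantage Bank at 7.465%.

Vantage Bank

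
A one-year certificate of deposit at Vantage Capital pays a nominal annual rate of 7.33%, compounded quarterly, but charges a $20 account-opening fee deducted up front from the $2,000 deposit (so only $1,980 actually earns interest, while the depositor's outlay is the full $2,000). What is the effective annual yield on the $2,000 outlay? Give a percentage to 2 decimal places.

Value after one year: 1,980 × (1 + 0.0733/4)^4 = 1,980 × 1.075340 = $2,129.17.
Effective yield on the $2,000 outlay: 2,129.17 / 2,000 − 1 = 0.064586 = 6.46%.

6.46%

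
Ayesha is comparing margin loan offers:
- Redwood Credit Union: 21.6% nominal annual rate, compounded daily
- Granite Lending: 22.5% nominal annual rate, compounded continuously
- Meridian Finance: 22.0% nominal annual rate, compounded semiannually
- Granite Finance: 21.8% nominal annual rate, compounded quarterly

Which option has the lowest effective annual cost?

Meridian Finance

Redwood Credit Union: (1 + 0.216/365)^365 − 1 = 24.102%
Granite Lending: e^0.225 − 1 = 25.232%
Meridian Finance: (1 + 0.220/2)^2 − 1 = 23.210%
Granite Finance: (1 + 0.218/4)^4 − 1 = 23.648%
The lowest effective annual rate is Meridian Finance at 23.210%.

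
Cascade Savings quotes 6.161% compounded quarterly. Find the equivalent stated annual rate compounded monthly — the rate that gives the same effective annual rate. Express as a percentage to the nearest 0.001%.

6.130%

EAR = (1 + 0.06161/4)^4 − 1 = 0.063048.
Solve (1 + r/12)^12 = 1.063048: r/12 = 1.063048^(1/12) − 1 = 0.005108, so r = 0.061296 = 6.130%.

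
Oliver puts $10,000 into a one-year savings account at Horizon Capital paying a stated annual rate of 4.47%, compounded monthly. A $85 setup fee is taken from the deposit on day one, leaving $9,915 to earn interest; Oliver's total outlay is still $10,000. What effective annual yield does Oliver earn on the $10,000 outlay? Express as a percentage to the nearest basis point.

Value after one year: 9,915 × (1 + 0.0447/12)^12 = 9,915 × 1.045627 = $10,367.39.
Effective yield on the $10,000 outlay: 10,367.39 / 10,000 − 1 = 0.036739 = 3.67%.

3.67%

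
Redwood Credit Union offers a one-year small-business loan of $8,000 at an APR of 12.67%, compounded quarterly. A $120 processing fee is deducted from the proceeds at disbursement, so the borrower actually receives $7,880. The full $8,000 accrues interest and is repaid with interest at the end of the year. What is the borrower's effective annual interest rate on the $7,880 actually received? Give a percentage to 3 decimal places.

15.010%

Amount owed after one year: 8,000 × (1 + 0.1267/4)^4 = 8,000 × 1.132848 = $9,062.78.
Effective rate on net proceeds: 9,062.78 / 7,880 − 1 = 0.150099 = 15.010%.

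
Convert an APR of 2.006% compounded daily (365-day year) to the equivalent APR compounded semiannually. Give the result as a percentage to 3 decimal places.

EAR = (1 + 0.02006/365)^365 − 1 = 0.020262.
Solve (1 + r/2)^2 = 1.020262: r/2 = 1.020262^(1/2) − 1 = 0.010080, so r = 0.020160 = 2.016%.

2.016%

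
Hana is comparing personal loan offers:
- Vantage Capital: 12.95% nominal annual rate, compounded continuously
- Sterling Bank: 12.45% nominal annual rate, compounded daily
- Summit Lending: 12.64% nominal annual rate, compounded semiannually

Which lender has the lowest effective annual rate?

Summit Lending

Vantage Capital: e^0.1295 − 1 = 13.826%
Sterling Bank: (1 + 0.1245/365)^365 − 1 = 13.256%
Summit Lending: (1 + 0.1264/2)^2 − 1 = 13.039%
The lowest effective annual rate is Summit Lending at 13.039%.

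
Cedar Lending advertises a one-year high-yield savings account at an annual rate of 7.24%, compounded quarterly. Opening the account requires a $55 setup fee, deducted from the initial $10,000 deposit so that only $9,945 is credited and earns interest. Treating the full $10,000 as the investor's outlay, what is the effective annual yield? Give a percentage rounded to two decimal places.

6.85%

Value after one year: 9,945 × (1 + 0.0724/4)^4 = 9,945 × 1.074389 = $10,684.80.
Effective yield on the $10,000 outlay: 10,684.80 / 10,000 − 1 = 0.068480 = 6.85%.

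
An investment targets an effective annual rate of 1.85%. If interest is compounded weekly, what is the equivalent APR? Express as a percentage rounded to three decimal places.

(1 + r/52)^52 − 1 = 0.0185, so 1 + r/52 = 1.0185^(1/52).
r/52 = 0.000353, so r = 0.018334 = 1.833%.

1.833%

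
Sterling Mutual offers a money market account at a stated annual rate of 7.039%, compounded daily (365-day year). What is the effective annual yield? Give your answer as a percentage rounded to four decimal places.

EAR = (1 + 0.07039/365)^365 − 1.
= 1.072919 − 1 = 7.2919%.

7.2919%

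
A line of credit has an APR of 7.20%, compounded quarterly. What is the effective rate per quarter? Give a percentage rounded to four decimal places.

With a nominal annual rate compounded quarterly, the periodic rate is the nominal rate divided by 4.
i = 0.0720 / 4 = 0.0180000 = 1.8000%.

1.8000%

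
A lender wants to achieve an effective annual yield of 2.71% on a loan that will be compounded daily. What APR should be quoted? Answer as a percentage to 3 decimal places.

(1 + r/365)^365 − 1 = 0.0271, so 1 + r/365 = 1.0271^(1/365).
r/365 = 0.000073, so r = 0.026740 = 2.674%.

2.674%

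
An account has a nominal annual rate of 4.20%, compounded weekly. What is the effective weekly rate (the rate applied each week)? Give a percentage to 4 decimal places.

With a nominal annual rate compounded weekly, the periodic rate is the nominal rate divided by 52.
i = 0.0420 / 52 = 0.0008077 = 0.0808%.

0.0808%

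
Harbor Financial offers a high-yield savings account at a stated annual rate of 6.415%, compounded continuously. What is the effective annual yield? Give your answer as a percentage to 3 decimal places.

With continuous compounding, EAR = e^0.06415 − 1.
e^0.06415 = 1.066252, so EAR = 0.066252 = 6.625%.

6.625%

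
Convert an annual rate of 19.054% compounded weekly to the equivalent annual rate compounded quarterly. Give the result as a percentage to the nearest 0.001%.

19.479%

EAR = (1 + 0.19054/52)^52 − 1 = 0.209482.
Solve (1 + r/4)^4 = 1.209482: r/4 = 1.209482^(1/4) − 1 = 0.048696, so r = 0.194786 = 19.479%.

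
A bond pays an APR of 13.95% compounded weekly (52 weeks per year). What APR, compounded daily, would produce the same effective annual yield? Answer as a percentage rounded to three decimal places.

13.934%

EAR = (1 + 0.1395/52)^52 − 1 = 0.149484.
Solve (1 + r/365)^365 = 1.149484: r/365 = 1.149484^(1/365) − 1 = 0.000382, so r = 0.139340 = 13.934%.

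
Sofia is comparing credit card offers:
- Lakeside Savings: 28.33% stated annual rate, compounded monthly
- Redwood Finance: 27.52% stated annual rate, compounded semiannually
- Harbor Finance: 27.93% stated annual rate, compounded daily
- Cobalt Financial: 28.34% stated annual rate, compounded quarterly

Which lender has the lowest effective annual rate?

Redwood Finance

Lakeside Savings: (1 + 0.2833/12)^12 − 1 = 32.314%
Redwood Finance: (1 + 0.2752/2)^2 − 1 = 29.413%
Harbor Finance: (1 + 0.2793/365)^365 − 1 = 32.206%
Cobalt Financial: (1 + 0.2834/4)^4 − 1 = 31.497%
The lowest effective annual rate is Redwood Finance at 29.413%.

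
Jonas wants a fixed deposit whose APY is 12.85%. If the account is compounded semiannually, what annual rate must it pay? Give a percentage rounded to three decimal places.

(1 + r/2)^2 − 1 = 0.1285, so 1 + r/2 = 1.1285^(1/2).
r/2 = 0.062309, so r = 0.124618 = 12.462%.

12.462%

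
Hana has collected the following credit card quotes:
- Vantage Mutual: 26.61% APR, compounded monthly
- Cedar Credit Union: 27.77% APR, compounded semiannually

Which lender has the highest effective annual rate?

Vantage Mutual

Vantage Mutual: (1 + 0.2661/12)^12 − 1 = 30.108%
Cedar Credit Union: (1 + 0.2777/2)^2 − 1 = 29.698%
The highest effective annual rate is Vantage Mutual at 30.108%.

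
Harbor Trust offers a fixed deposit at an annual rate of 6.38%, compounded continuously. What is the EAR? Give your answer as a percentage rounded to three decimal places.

With continuous compounding, EAR = e^0.0638 − 1.
e^0.0638 = 1.065879, so EAR = 0.065879 = 6.588%.

6.588%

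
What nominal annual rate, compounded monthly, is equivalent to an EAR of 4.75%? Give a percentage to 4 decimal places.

(1 + r/12)^12 − 1 = 0.0475, so 1 + r/12 = 1.0475^(1/12).
r/12 = 0.003875, so r = 0.046496 = 4.6496%.

4.6496%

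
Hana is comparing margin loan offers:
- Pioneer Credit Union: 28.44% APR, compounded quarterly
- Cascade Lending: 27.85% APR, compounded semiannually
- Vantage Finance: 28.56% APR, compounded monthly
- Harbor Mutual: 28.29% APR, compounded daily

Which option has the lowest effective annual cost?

Pioneer Credit Union: (1 + 0.2844/4)^4 − 1 = 31.619%
Cascade Lending: (1 + 0.2785/2)^2 − 1 = 29.789%
Vantage Finance: (1 + 0.2856/12)^12 − 1 = 32.612%
Harbor Mutual: (1 + 0.2829/365)^365 − 1 = 32.683%
The lowest effective annual rate is Cascade Lending at 29.789%.

Cascade Lending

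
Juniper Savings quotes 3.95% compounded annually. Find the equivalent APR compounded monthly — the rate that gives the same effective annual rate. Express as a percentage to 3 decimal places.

3.880%

Compounded annually, EAR = nominal = 0.039500.
Solve (1 + r/12)^12 = 1.039500: r/12 = 1.039500^(1/12) − 1 = 0.003234, so r = 0.038802 = 3.880%.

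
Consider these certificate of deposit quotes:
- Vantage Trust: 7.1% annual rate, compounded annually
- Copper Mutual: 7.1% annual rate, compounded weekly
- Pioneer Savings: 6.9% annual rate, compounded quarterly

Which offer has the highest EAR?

Vantage Trust: compounded annually, EAR = 7.100%
Copper Mutual: (1 + 0.071/52)^52 − 1 = 7.353%
Pioneer Savings: (1 + 0.069/4)^4 − 1 = 7.081%
The highest effective annual rate is Copper Mutual at 7.353%.

Copper Mutual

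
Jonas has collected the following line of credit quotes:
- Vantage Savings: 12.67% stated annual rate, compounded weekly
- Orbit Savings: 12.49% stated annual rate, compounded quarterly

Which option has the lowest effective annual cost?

Orbit Savings

Vantage Savings: (1 + 0.1267/52)^52 − 1 = 13.490%
Orbit Savings: (1 + 0.1249/4)^4 − 1 = 13.087%
The lowest effective annual rate is Orbit Savings at 13.087%.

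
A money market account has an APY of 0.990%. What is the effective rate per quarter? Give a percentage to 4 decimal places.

The per-quarter rate i satisfies (1 + i)^4 = 1 + 0.00990.
i = 1.00990^(1/4) − 1 = 0.0024659 = 0.2466%.

0.2466%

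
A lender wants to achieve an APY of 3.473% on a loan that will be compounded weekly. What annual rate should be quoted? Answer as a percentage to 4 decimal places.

3.4152%

(1 + r/52)^52 − 1 = 0.03473, so 1 + r/52 = 1.03473^(1/52).
r/52 = 0.000657, so r = 0.034152 = 3.4152%.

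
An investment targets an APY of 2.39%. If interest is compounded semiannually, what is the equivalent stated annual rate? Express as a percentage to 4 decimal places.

(1 + r/2)^2 − 1 = 0.0239, so 1 + r/2 = 1.0239^(1/2).
r/2 = 0.011879, so r = 0.023759 = 2.3759%.

2.3759%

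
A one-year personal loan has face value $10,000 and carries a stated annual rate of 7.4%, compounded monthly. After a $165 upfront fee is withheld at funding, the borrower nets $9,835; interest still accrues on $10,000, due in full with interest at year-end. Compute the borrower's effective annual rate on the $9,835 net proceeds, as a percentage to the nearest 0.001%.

Amount owed after one year: 10,000 × (1 + 0.074/12)^12 = 10,000 × 1.076562 = $10,765.62.
Effective rate on net proceeds: 10,765.62 / 9,835 − 1 = 0.094623 = 9.462%.

9.462%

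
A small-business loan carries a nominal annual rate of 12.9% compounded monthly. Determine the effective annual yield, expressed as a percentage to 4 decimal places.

13.6907%

EAR = (1 + 0.129/12)^12 − 1.
= (1 + 0.010750)^12 − 1 = 1.136907 − 1 = 13.6907%.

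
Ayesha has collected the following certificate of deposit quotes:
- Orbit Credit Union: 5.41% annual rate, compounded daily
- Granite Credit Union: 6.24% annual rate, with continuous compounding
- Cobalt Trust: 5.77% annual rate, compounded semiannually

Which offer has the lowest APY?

Orbit Credit Union

Orbit Credit Union: (1 + 0.0541/365)^365 − 1 = 5.559%
Granite Credit Union: e^0.0624 − 1 = 6.439%
Cobalt Trust: (1 + 0.0577/2)^2 − 1 = 5.853%
The lowest effective annual rate is Orbit Credit Union at 5.559%.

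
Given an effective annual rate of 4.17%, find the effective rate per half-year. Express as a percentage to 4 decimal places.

The per-half-year rate i satisfies (1 + i)^2 = 1 + 0.0417.
i = 1.0417^(1/2) − 1 = 0.0206371 = 2.0637%.

2.0637%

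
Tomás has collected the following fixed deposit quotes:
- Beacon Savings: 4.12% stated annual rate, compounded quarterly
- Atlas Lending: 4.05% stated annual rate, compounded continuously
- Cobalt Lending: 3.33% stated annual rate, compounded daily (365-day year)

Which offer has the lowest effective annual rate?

Beacon Savings: (1 + 0.0412/4)^4 − 1 = 4.184%
Atlas Lending: e^0.0405 − 1 = 4.133%
Cobalt Lending: (1 + 0.0333/365)^365 − 1 = 3.386%
The lowest effective annual rate is Cobalt Lending at 3.386%.

Cobalt Lending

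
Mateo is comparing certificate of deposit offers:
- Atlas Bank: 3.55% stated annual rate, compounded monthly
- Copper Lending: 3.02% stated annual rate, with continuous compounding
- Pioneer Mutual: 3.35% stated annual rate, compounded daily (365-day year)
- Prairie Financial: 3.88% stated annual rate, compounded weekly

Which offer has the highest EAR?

Atlas Bank: (1 + 0.0355/12)^12 − 1 = 3.608%
Copper Lending: e^0.0302 − 1 = 3.066%
Pioneer Mutual: (1 + 0.0335/365)^365 − 1 = 3.407%
Prairie Financial: (1 + 0.0388/52)^52 − 1 = 3.955%
The highest effective annual rate is Prairie Financial at 3.955%.

Prairie Financial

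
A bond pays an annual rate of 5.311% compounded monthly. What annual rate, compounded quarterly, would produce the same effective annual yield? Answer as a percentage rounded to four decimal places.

5.3345%

EAR = (1 + 0.05311/12)^12 − 1 = 0.054422.
Solve (1 + r/4)^4 = 1.054422: r/4 = 1.054422^(1/4) − 1 = 0.013336, so r = 0.053345 = 5.3345%.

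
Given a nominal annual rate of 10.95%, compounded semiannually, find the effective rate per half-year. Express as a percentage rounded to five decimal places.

5.47500%

With a nominal annual rate compounded semiannually, the periodic rate is the nominal rate divided by 2.
i = 0.1095 / 2 = 0.0547500 = 5.47500%.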